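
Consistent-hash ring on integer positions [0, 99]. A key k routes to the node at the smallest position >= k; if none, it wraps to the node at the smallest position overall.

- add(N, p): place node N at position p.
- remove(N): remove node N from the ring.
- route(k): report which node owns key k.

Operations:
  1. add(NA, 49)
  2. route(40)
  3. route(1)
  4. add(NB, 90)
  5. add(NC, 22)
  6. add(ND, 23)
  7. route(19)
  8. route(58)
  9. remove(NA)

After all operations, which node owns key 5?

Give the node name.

Op 1: add NA@49 -> ring=[49:NA]
Op 2: route key 40: smallest pos >= 40 is 49 -> NA
Op 3: route key 1: smallest pos >= 1 is 49 -> NA
Op 4: add NB@90 -> ring=[49:NA,90:NB]
Op 5: add NC@22 -> ring=[22:NC,49:NA,90:NB]
Op 6: add ND@23 -> ring=[22:NC,23:ND,49:NA,90:NB]
Op 7: route key 19: smallest pos >= 19 is 22 -> NC
Op 8: route key 58: smallest pos >= 58 is 90 -> NB
Op 9: remove NA -> ring=[22:NC,23:ND,90:NB]
Final route key 5: smallest pos >= 5 is 22 -> NC

Answer: NC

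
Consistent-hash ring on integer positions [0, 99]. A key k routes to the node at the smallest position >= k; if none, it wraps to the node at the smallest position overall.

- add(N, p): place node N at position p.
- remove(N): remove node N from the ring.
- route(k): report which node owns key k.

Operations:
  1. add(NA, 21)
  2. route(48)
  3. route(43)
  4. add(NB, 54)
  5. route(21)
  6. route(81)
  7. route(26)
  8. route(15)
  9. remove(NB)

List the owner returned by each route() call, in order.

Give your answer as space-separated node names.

Op 1: add NA@21 -> ring=[21:NA]
Op 2: route key 48: none >= 48, wrap to smallest pos 21 -> NA
Op 3: route key 43: none >= 43, wrap to smallest pos 21 -> NA
Op 4: add NB@54 -> ring=[21:NA,54:NB]
Op 5: route key 21: smallest pos >= 21 is 21 -> NA
Op 6: route key 81: none >= 81, wrap to smallest pos 21 -> NA
Op 7: route key 26: smallest pos >= 26 is 54 -> NB
Op 8: route key 15: smallest pos >= 15 is 21 -> NA
Op 9: remove NB -> ring=[21:NA]

Answer: NA NA NA NA NB NA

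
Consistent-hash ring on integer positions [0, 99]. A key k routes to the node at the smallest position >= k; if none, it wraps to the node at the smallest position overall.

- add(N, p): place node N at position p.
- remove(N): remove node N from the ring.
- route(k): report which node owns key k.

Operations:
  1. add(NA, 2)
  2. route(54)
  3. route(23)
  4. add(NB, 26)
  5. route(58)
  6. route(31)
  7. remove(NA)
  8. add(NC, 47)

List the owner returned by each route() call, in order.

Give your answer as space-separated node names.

Answer: NA NA NA NA

Derivation:
Op 1: add NA@2 -> ring=[2:NA]
Op 2: route key 54: none >= 54, wrap to smallest pos 2 -> NA
Op 3: route key 23: none >= 23, wrap to smallest pos 2 -> NA
Op 4: add NB@26 -> ring=[2:NA,26:NB]
Op 5: route key 58: none >= 58, wrap to smallest pos 2 -> NA
Op 6: route key 31: none >= 31, wrap to smallest pos 2 -> NA
Op 7: remove NA -> ring=[26:NB]
Op 8: add NC@47 -> ring=[26:NB,47:NC]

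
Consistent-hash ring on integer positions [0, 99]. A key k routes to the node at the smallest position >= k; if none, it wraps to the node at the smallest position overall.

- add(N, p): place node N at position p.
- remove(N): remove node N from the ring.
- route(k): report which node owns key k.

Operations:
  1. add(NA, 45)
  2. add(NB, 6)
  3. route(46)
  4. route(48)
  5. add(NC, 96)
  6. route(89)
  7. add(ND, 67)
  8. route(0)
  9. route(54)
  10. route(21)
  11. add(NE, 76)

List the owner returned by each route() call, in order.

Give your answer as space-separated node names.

Answer: NB NB NC NB ND NA

Derivation:
Op 1: add NA@45 -> ring=[45:NA]
Op 2: add NB@6 -> ring=[6:NB,45:NA]
Op 3: route key 46: none >= 46, wrap to smallest pos 6 -> NB
Op 4: route key 48: none >= 48, wrap to smallest pos 6 -> NB
Op 5: add NC@96 -> ring=[6:NB,45:NA,96:NC]
Op 6: route key 89: smallest pos >= 89 is 96 -> NC
Op 7: add ND@67 -> ring=[6:NB,45:NA,67:ND,96:NC]
Op 8: route key 0: smallest pos >= 0 is 6 -> NB
Op 9: route key 54: smallest pos >= 54 is 67 -> ND
Op 10: route key 21: smallest pos >= 21 is 45 -> NA
Op 11: add NE@76 -> ring=[6:NB,45:NA,67:ND,76:NE,96:NC]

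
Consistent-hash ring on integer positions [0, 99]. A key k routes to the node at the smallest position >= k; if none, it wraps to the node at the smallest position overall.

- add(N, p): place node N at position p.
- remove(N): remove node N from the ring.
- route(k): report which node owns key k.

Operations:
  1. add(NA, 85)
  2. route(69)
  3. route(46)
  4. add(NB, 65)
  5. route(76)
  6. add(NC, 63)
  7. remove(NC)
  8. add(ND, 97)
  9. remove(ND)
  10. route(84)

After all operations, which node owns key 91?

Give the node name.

Op 1: add NA@85 -> ring=[85:NA]
Op 2: route key 69: smallest pos >= 69 is 85 -> NA
Op 3: route key 46: smallest pos >= 46 is 85 -> NA
Op 4: add NB@65 -> ring=[65:NB,85:NA]
Op 5: route key 76: smallest pos >= 76 is 85 -> NA
Op 6: add NC@63 -> ring=[63:NC,65:NB,85:NA]
Op 7: remove NC -> ring=[65:NB,85:NA]
Op 8: add ND@97 -> ring=[65:NB,85:NA,97:ND]
Op 9: remove ND -> ring=[65:NB,85:NA]
Op 10: route key 84: smallest pos >= 84 is 85 -> NA
Final route key 91: none >= 91, wrap to smallest pos 65 -> NB

Answer: NB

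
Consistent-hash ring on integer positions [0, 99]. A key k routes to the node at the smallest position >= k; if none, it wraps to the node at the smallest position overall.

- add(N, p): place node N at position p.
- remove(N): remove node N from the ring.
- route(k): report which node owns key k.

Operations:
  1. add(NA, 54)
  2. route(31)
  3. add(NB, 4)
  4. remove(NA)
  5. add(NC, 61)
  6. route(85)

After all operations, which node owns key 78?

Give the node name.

Op 1: add NA@54 -> ring=[54:NA]
Op 2: route key 31: smallest pos >= 31 is 54 -> NA
Op 3: add NB@4 -> ring=[4:NB,54:NA]
Op 4: remove NA -> ring=[4:NB]
Op 5: add NC@61 -> ring=[4:NB,61:NC]
Op 6: route key 85: none >= 85, wrap to smallest pos 4 -> NB
Final route key 78: none >= 78, wrap to smallest pos 4 -> NB

Answer: NB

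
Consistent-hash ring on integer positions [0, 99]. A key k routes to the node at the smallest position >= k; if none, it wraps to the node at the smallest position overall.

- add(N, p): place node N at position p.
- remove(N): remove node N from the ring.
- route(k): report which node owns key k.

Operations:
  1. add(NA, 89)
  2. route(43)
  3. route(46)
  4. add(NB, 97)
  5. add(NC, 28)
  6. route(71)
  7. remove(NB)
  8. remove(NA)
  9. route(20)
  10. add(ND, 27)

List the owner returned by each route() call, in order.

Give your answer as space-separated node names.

Op 1: add NA@89 -> ring=[89:NA]
Op 2: route key 43: smallest pos >= 43 is 89 -> NA
Op 3: route key 46: smallest pos >= 46 is 89 -> NA
Op 4: add NB@97 -> ring=[89:NA,97:NB]
Op 5: add NC@28 -> ring=[28:NC,89:NA,97:NB]
Op 6: route key 71: smallest pos >= 71 is 89 -> NA
Op 7: remove NB -> ring=[28:NC,89:NA]
Op 8: remove NA -> ring=[28:NC]
Op 9: route key 20: smallest pos >= 20 is 28 -> NC
Op 10: add ND@27 -> ring=[27:ND,28:NC]

Answer: NA NA NA NC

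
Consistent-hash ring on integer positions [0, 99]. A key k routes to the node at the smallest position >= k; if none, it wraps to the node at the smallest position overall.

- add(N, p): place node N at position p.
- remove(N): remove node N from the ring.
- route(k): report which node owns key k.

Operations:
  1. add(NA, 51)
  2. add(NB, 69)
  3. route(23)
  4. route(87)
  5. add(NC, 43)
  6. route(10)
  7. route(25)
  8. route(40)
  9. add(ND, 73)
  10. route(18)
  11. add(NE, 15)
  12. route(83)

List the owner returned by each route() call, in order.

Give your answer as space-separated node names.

Op 1: add NA@51 -> ring=[51:NA]
Op 2: add NB@69 -> ring=[51:NA,69:NB]
Op 3: route key 23: smallest pos >= 23 is 51 -> NA
Op 4: route key 87: none >= 87, wrap to smallest pos 51 -> NA
Op 5: add NC@43 -> ring=[43:NC,51:NA,69:NB]
Op 6: route key 10: smallest pos >= 10 is 43 -> NC
Op 7: route key 25: smallest pos >= 25 is 43 -> NC
Op 8: route key 40: smallest pos >= 40 is 43 -> NC
Op 9: add ND@73 -> ring=[43:NC,51:NA,69:NB,73:ND]
Op 10: route key 18: smallest pos >= 18 is 43 -> NC
Op 11: add NE@15 -> ring=[15:NE,43:NC,51:NA,69:NB,73:ND]
Op 12: route key 83: none >= 83, wrap to smallest pos 15 -> NE

Answer: NA NA NC NC NC NC NE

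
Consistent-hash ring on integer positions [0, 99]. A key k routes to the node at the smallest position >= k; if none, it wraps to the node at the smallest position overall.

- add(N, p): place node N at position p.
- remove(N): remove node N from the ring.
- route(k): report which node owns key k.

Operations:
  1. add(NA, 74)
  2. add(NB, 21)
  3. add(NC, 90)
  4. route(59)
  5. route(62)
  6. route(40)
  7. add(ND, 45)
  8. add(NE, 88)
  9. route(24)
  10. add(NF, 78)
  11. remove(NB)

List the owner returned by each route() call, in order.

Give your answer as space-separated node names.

Op 1: add NA@74 -> ring=[74:NA]
Op 2: add NB@21 -> ring=[21:NB,74:NA]
Op 3: add NC@90 -> ring=[21:NB,74:NA,90:NC]
Op 4: route key 59: smallest pos >= 59 is 74 -> NA
Op 5: route key 62: smallest pos >= 62 is 74 -> NA
Op 6: route key 40: smallest pos >= 40 is 74 -> NA
Op 7: add ND@45 -> ring=[21:NB,45:ND,74:NA,90:NC]
Op 8: add NE@88 -> ring=[21:NB,45:ND,74:NA,88:NE,90:NC]
Op 9: route key 24: smallest pos >= 24 is 45 -> ND
Op 10: add NF@78 -> ring=[21:NB,45:ND,74:NA,78:NF,88:NE,90:NC]
Op 11: remove NB -> ring=[45:ND,74:NA,78:NF,88:NE,90:NC]

Answer: NA NA NA ND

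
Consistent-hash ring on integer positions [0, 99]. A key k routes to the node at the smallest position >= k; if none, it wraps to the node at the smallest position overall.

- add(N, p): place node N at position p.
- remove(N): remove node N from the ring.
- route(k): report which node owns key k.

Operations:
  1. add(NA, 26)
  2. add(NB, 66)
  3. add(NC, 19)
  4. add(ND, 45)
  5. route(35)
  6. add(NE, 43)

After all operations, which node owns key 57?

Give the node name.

Op 1: add NA@26 -> ring=[26:NA]
Op 2: add NB@66 -> ring=[26:NA,66:NB]
Op 3: add NC@19 -> ring=[19:NC,26:NA,66:NB]
Op 4: add ND@45 -> ring=[19:NC,26:NA,45:ND,66:NB]
Op 5: route key 35: smallest pos >= 35 is 45 -> ND
Op 6: add NE@43 -> ring=[19:NC,26:NA,43:NE,45:ND,66:NB]
Final route key 57: smallest pos >= 57 is 66 -> NB

Answer: NB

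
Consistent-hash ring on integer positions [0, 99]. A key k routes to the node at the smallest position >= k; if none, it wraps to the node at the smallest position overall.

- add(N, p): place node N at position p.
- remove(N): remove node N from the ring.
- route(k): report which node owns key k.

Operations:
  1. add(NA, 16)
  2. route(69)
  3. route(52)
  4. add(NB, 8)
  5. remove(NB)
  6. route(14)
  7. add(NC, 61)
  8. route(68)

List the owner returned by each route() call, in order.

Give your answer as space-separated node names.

Op 1: add NA@16 -> ring=[16:NA]
Op 2: route key 69: none >= 69, wrap to smallest pos 16 -> NA
Op 3: route key 52: none >= 52, wrap to smallest pos 16 -> NA
Op 4: add NB@8 -> ring=[8:NB,16:NA]
Op 5: remove NB -> ring=[16:NA]
Op 6: route key 14: smallest pos >= 14 is 16 -> NA
Op 7: add NC@61 -> ring=[16:NA,61:NC]
Op 8: route key 68: none >= 68, wrap to smallest pos 16 -> NA

Answer: NA NA NA NA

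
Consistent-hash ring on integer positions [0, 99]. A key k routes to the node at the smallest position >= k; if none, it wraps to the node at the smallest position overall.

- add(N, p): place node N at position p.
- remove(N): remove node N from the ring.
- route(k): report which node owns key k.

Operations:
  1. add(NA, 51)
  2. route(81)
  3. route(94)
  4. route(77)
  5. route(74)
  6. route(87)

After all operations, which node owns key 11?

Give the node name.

Op 1: add NA@51 -> ring=[51:NA]
Op 2: route key 81: none >= 81, wrap to smallest pos 51 -> NA
Op 3: route key 94: none >= 94, wrap to smallest pos 51 -> NA
Op 4: route key 77: none >= 77, wrap to smallest pos 51 -> NA
Op 5: route key 74: none >= 74, wrap to smallest pos 51 -> NA
Op 6: route key 87: none >= 87, wrap to smallest pos 51 -> NA
Final route key 11: smallest pos >= 11 is 51 -> NA

Answer: NA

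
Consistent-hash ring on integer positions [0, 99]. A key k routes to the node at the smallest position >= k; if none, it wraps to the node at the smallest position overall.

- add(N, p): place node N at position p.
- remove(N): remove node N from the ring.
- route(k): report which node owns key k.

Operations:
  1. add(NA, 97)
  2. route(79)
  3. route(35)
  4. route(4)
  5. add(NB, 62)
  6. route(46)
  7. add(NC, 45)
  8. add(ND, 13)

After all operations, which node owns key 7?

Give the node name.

Op 1: add NA@97 -> ring=[97:NA]
Op 2: route key 79: smallest pos >= 79 is 97 -> NA
Op 3: route key 35: smallest pos >= 35 is 97 -> NA
Op 4: route key 4: smallest pos >= 4 is 97 -> NA
Op 5: add NB@62 -> ring=[62:NB,97:NA]
Op 6: route key 46: smallest pos >= 46 is 62 -> NB
Op 7: add NC@45 -> ring=[45:NC,62:NB,97:NA]
Op 8: add ND@13 -> ring=[13:ND,45:NC,62:NB,97:NA]
Final route key 7: smallest pos >= 7 is 13 -> ND

Answer: ND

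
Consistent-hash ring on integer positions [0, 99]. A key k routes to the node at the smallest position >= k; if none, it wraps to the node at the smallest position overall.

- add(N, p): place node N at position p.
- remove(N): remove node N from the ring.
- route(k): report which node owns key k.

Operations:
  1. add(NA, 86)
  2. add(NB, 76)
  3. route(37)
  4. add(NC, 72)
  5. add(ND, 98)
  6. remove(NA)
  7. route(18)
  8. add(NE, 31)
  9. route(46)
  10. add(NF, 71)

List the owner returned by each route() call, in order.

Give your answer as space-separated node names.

Op 1: add NA@86 -> ring=[86:NA]
Op 2: add NB@76 -> ring=[76:NB,86:NA]
Op 3: route key 37: smallest pos >= 37 is 76 -> NB
Op 4: add NC@72 -> ring=[72:NC,76:NB,86:NA]
Op 5: add ND@98 -> ring=[72:NC,76:NB,86:NA,98:ND]
Op 6: remove NA -> ring=[72:NC,76:NB,98:ND]
Op 7: route key 18: smallest pos >= 18 is 72 -> NC
Op 8: add NE@31 -> ring=[31:NE,72:NC,76:NB,98:ND]
Op 9: route key 46: smallest pos >= 46 is 72 -> NC
Op 10: add NF@71 -> ring=[31:NE,71:NF,72:NC,76:NB,98:ND]

Answer: NB NC NC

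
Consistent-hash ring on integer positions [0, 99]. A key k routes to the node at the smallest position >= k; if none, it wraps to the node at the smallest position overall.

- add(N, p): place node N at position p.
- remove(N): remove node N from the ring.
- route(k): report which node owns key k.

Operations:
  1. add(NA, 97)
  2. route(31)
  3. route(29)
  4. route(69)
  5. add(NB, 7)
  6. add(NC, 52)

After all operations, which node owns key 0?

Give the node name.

Op 1: add NA@97 -> ring=[97:NA]
Op 2: route key 31: smallest pos >= 31 is 97 -> NA
Op 3: route key 29: smallest pos >= 29 is 97 -> NA
Op 4: route key 69: smallest pos >= 69 is 97 -> NA
Op 5: add NB@7 -> ring=[7:NB,97:NA]
Op 6: add NC@52 -> ring=[7:NB,52:NC,97:NA]
Final route key 0: smallest pos >= 0 is 7 -> NB

Answer: NB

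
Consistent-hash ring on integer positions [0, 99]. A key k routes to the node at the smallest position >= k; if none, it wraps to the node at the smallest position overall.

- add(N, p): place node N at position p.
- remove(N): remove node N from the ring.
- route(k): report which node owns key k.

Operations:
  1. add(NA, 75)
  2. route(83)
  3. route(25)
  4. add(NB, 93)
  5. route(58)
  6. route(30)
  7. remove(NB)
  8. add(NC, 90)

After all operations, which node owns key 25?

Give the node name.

Op 1: add NA@75 -> ring=[75:NA]
Op 2: route key 83: none >= 83, wrap to smallest pos 75 -> NA
Op 3: route key 25: smallest pos >= 25 is 75 -> NA
Op 4: add NB@93 -> ring=[75:NA,93:NB]
Op 5: route key 58: smallest pos >= 58 is 75 -> NA
Op 6: route key 30: smallest pos >= 30 is 75 -> NA
Op 7: remove NB -> ring=[75:NA]
Op 8: add NC@90 -> ring=[75:NA,90:NC]
Final route key 25: smallest pos >= 25 is 75 -> NA

Answer: NA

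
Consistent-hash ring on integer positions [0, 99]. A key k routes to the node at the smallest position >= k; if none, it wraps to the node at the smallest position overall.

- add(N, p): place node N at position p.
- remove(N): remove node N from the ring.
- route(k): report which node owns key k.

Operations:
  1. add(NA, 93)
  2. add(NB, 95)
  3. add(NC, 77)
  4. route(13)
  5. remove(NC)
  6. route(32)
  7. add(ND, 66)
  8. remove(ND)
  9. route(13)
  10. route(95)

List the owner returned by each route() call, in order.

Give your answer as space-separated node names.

Answer: NC NA NA NB

Derivation:
Op 1: add NA@93 -> ring=[93:NA]
Op 2: add NB@95 -> ring=[93:NA,95:NB]
Op 3: add NC@77 -> ring=[77:NC,93:NA,95:NB]
Op 4: route key 13: smallest pos >= 13 is 77 -> NC
Op 5: remove NC -> ring=[93:NA,95:NB]
Op 6: route key 32: smallest pos >= 32 is 93 -> NA
Op 7: add ND@66 -> ring=[66:ND,93:NA,95:NB]
Op 8: remove ND -> ring=[93:NA,95:NB]
Op 9: route key 13: smallest pos >= 13 is 93 -> NA
Op 10: route key 95: smallest pos >= 95 is 95 -> NB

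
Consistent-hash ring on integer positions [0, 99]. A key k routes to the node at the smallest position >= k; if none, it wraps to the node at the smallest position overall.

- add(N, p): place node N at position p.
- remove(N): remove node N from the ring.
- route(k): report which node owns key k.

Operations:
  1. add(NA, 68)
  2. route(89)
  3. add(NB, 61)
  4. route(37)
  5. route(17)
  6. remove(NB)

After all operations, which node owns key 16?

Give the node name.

Answer: NA

Derivation:
Op 1: add NA@68 -> ring=[68:NA]
Op 2: route key 89: none >= 89, wrap to smallest pos 68 -> NA
Op 3: add NB@61 -> ring=[61:NB,68:NA]
Op 4: route key 37: smallest pos >= 37 is 61 -> NB
Op 5: route key 17: smallest pos >= 17 is 61 -> NB
Op 6: remove NB -> ring=[68:NA]
Final route key 16: smallest pos >= 16 is 68 -> NA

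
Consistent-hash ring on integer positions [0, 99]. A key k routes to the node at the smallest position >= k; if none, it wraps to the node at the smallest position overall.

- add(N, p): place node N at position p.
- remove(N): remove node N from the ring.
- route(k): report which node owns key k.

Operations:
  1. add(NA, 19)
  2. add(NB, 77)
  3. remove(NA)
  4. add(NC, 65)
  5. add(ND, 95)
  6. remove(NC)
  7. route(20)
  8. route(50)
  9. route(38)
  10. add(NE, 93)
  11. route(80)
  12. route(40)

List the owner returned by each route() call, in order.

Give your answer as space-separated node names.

Answer: NB NB NB NE NB

Derivation:
Op 1: add NA@19 -> ring=[19:NA]
Op 2: add NB@77 -> ring=[19:NA,77:NB]
Op 3: remove NA -> ring=[77:NB]
Op 4: add NC@65 -> ring=[65:NC,77:NB]
Op 5: add ND@95 -> ring=[65:NC,77:NB,95:ND]
Op 6: remove NC -> ring=[77:NB,95:ND]
Op 7: route key 20: smallest pos >= 20 is 77 -> NB
Op 8: route key 50: smallest pos >= 50 is 77 -> NB
Op 9: route key 38: smallest pos >= 38 is 77 -> NB
Op 10: add NE@93 -> ring=[77:NB,93:NE,95:ND]
Op 11: route key 80: smallest pos >= 80 is 93 -> NE
Op 12: route key 40: smallest pos >= 40 is 77 -> NB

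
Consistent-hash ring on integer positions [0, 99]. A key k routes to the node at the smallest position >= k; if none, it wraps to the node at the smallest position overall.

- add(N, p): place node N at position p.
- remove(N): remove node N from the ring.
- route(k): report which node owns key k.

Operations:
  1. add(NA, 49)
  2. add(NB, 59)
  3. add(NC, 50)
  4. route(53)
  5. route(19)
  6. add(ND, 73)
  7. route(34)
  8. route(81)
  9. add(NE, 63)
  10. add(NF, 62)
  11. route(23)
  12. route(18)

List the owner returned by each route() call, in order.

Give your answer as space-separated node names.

Op 1: add NA@49 -> ring=[49:NA]
Op 2: add NB@59 -> ring=[49:NA,59:NB]
Op 3: add NC@50 -> ring=[49:NA,50:NC,59:NB]
Op 4: route key 53: smallest pos >= 53 is 59 -> NB
Op 5: route key 19: smallest pos >= 19 is 49 -> NA
Op 6: add ND@73 -> ring=[49:NA,50:NC,59:NB,73:ND]
Op 7: route key 34: smallest pos >= 34 is 49 -> NA
Op 8: route key 81: none >= 81, wrap to smallest pos 49 -> NA
Op 9: add NE@63 -> ring=[49:NA,50:NC,59:NB,63:NE,73:ND]
Op 10: add NF@62 -> ring=[49:NA,50:NC,59:NB,62:NF,63:NE,73:ND]
Op 11: route key 23: smallest pos >= 23 is 49 -> NA
Op 12: route key 18: smallest pos >= 18 is 49 -> NA

Answer: NB NA NA NA NA NA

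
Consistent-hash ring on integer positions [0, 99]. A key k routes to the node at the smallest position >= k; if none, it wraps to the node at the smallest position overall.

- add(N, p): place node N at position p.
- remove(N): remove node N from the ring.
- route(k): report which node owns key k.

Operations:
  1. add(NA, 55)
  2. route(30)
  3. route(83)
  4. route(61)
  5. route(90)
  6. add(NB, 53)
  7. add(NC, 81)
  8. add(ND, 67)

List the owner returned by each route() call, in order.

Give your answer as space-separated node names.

Op 1: add NA@55 -> ring=[55:NA]
Op 2: route key 30: smallest pos >= 30 is 55 -> NA
Op 3: route key 83: none >= 83, wrap to smallest pos 55 -> NA
Op 4: route key 61: none >= 61, wrap to smallest pos 55 -> NA
Op 5: route key 90: none >= 90, wrap to smallest pos 55 -> NA
Op 6: add NB@53 -> ring=[53:NB,55:NA]
Op 7: add NC@81 -> ring=[53:NB,55:NA,81:NC]
Op 8: add ND@67 -> ring=[53:NB,55:NA,67:ND,81:NC]

Answer: NA NA NA NA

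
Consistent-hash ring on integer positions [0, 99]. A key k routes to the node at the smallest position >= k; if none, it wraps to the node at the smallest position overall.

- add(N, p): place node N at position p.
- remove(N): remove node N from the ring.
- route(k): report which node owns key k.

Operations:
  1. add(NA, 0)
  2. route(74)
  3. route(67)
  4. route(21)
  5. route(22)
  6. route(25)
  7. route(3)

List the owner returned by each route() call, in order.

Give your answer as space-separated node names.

Answer: NA NA NA NA NA NA

Derivation:
Op 1: add NA@0 -> ring=[0:NA]
Op 2: route key 74: none >= 74, wrap to smallest pos 0 -> NA
Op 3: route key 67: none >= 67, wrap to smallest pos 0 -> NA
Op 4: route key 21: none >= 21, wrap to smallest pos 0 -> NA
Op 5: route key 22: none >= 22, wrap to smallest pos 0 -> NA
Op 6: route key 25: none >= 25, wrap to smallest pos 0 -> NA
Op 7: route key 3: none >= 3, wrap to smallest pos 0 -> NA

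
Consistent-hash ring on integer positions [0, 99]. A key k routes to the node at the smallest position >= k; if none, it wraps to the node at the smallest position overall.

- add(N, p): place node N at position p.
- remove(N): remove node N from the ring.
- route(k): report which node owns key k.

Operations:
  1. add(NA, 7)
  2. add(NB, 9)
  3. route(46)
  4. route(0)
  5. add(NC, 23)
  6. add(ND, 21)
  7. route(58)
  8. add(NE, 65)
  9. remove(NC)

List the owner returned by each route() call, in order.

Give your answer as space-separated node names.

Op 1: add NA@7 -> ring=[7:NA]
Op 2: add NB@9 -> ring=[7:NA,9:NB]
Op 3: route key 46: none >= 46, wrap to smallest pos 7 -> NA
Op 4: route key 0: smallest pos >= 0 is 7 -> NA
Op 5: add NC@23 -> ring=[7:NA,9:NB,23:NC]
Op 6: add ND@21 -> ring=[7:NA,9:NB,21:ND,23:NC]
Op 7: route key 58: none >= 58, wrap to smallest pos 7 -> NA
Op 8: add NE@65 -> ring=[7:NA,9:NB,21:ND,23:NC,65:NE]
Op 9: remove NC -> ring=[7:NA,9:NB,21:ND,65:NE]

Answer: NA NA NA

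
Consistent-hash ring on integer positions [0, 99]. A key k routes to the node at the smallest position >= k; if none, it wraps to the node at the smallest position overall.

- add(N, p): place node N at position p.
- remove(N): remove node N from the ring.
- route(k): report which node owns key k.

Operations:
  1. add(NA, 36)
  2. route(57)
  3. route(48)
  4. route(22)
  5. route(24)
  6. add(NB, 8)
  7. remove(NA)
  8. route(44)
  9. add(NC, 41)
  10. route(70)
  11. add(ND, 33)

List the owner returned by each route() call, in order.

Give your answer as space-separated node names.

Op 1: add NA@36 -> ring=[36:NA]
Op 2: route key 57: none >= 57, wrap to smallest pos 36 -> NA
Op 3: route key 48: none >= 48, wrap to smallest pos 36 -> NA
Op 4: route key 22: smallest pos >= 22 is 36 -> NA
Op 5: route key 24: smallest pos >= 24 is 36 -> NA
Op 6: add NB@8 -> ring=[8:NB,36:NA]
Op 7: remove NA -> ring=[8:NB]
Op 8: route key 44: none >= 44, wrap to smallest pos 8 -> NB
Op 9: add NC@41 -> ring=[8:NB,41:NC]
Op 10: route key 70: none >= 70, wrap to smallest pos 8 -> NB
Op 11: add ND@33 -> ring=[8:NB,33:ND,41:NC]

Answer: NA NA NA NA NB NB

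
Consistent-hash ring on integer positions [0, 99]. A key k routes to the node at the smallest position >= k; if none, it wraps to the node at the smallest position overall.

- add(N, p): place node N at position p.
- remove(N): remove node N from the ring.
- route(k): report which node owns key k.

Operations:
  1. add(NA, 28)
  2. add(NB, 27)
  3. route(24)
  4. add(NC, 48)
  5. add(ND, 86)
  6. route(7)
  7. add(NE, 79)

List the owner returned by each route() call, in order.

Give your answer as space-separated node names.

Op 1: add NA@28 -> ring=[28:NA]
Op 2: add NB@27 -> ring=[27:NB,28:NA]
Op 3: route key 24: smallest pos >= 24 is 27 -> NB
Op 4: add NC@48 -> ring=[27:NB,28:NA,48:NC]
Op 5: add ND@86 -> ring=[27:NB,28:NA,48:NC,86:ND]
Op 6: route key 7: smallest pos >= 7 is 27 -> NB
Op 7: add NE@79 -> ring=[27:NB,28:NA,48:NC,79:NE,86:ND]

Answer: NB NB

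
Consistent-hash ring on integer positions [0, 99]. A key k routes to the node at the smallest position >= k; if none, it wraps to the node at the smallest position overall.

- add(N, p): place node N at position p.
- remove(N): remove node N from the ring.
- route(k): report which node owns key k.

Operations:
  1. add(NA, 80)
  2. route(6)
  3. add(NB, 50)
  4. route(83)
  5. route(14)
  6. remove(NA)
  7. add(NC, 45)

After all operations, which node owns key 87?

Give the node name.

Op 1: add NA@80 -> ring=[80:NA]
Op 2: route key 6: smallest pos >= 6 is 80 -> NA
Op 3: add NB@50 -> ring=[50:NB,80:NA]
Op 4: route key 83: none >= 83, wrap to smallest pos 50 -> NB
Op 5: route key 14: smallest pos >= 14 is 50 -> NB
Op 6: remove NA -> ring=[50:NB]
Op 7: add NC@45 -> ring=[45:NC,50:NB]
Final route key 87: none >= 87, wrap to smallest pos 45 -> NC

Answer: NC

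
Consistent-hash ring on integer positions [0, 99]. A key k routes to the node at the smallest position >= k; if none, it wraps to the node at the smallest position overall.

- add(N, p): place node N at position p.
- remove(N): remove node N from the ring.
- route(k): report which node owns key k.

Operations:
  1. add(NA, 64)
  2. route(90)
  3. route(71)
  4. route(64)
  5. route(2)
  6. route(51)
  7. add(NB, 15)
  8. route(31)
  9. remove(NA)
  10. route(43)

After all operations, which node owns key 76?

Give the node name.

Answer: NB

Derivation:
Op 1: add NA@64 -> ring=[64:NA]
Op 2: route key 90: none >= 90, wrap to smallest pos 64 -> NA
Op 3: route key 71: none >= 71, wrap to smallest pos 64 -> NA
Op 4: route key 64: smallest pos >= 64 is 64 -> NA
Op 5: route key 2: smallest pos >= 2 is 64 -> NA
Op 6: route key 51: smallest pos >= 51 is 64 -> NA
Op 7: add NB@15 -> ring=[15:NB,64:NA]
Op 8: route key 31: smallest pos >= 31 is 64 -> NA
Op 9: remove NA -> ring=[15:NB]
Op 10: route key 43: none >= 43, wrap to smallest pos 15 -> NB
Final route key 76: none >= 76, wrap to smallest pos 15 -> NB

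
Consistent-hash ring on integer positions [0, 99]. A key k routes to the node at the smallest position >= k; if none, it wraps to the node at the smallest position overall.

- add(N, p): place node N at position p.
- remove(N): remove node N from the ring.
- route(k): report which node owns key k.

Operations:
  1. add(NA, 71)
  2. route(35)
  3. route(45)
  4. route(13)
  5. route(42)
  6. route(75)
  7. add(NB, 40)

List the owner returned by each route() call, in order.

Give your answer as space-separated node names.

Answer: NA NA NA NA NA

Derivation:
Op 1: add NA@71 -> ring=[71:NA]
Op 2: route key 35: smallest pos >= 35 is 71 -> NA
Op 3: route key 45: smallest pos >= 45 is 71 -> NA
Op 4: route key 13: smallest pos >= 13 is 71 -> NA
Op 5: route key 42: smallest pos >= 42 is 71 -> NA
Op 6: route key 75: none >= 75, wrap to smallest pos 71 -> NA
Op 7: add NB@40 -> ring=[40:NB,71:NA]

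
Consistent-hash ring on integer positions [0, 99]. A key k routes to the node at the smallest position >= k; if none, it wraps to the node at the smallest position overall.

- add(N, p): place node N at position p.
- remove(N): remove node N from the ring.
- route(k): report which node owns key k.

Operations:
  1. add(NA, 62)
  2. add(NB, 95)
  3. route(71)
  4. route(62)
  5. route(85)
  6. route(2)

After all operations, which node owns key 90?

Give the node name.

Answer: NB

Derivation:
Op 1: add NA@62 -> ring=[62:NA]
Op 2: add NB@95 -> ring=[62:NA,95:NB]
Op 3: route key 71: smallest pos >= 71 is 95 -> NB
Op 4: route key 62: smallest pos >= 62 is 62 -> NA
Op 5: route key 85: smallest pos >= 85 is 95 -> NB
Op 6: route key 2: smallest pos >= 2 is 62 -> NA
Final route key 90: smallest pos >= 90 is 95 -> NB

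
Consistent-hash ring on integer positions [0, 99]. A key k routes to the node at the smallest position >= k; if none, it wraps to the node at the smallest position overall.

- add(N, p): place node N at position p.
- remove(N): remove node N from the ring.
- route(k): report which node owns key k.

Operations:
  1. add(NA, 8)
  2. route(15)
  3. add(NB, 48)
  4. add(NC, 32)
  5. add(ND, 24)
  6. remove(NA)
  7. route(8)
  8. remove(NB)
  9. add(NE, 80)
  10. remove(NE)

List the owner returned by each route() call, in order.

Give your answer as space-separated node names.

Op 1: add NA@8 -> ring=[8:NA]
Op 2: route key 15: none >= 15, wrap to smallest pos 8 -> NA
Op 3: add NB@48 -> ring=[8:NA,48:NB]
Op 4: add NC@32 -> ring=[8:NA,32:NC,48:NB]
Op 5: add ND@24 -> ring=[8:NA,24:ND,32:NC,48:NB]
Op 6: remove NA -> ring=[24:ND,32:NC,48:NB]
Op 7: route key 8: smallest pos >= 8 is 24 -> ND
Op 8: remove NB -> ring=[24:ND,32:NC]
Op 9: add NE@80 -> ring=[24:ND,32:NC,80:NE]
Op 10: remove NE -> ring=[24:ND,32:NC]

Answer: NA ND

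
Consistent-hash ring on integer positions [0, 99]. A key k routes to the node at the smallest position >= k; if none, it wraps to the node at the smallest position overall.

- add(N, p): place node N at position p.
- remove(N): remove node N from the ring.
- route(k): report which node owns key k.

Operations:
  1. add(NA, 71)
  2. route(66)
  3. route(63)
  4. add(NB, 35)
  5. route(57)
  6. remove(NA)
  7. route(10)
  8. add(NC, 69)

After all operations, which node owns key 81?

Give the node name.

Op 1: add NA@71 -> ring=[71:NA]
Op 2: route key 66: smallest pos >= 66 is 71 -> NA
Op 3: route key 63: smallest pos >= 63 is 71 -> NA
Op 4: add NB@35 -> ring=[35:NB,71:NA]
Op 5: route key 57: smallest pos >= 57 is 71 -> NA
Op 6: remove NA -> ring=[35:NB]
Op 7: route key 10: smallest pos >= 10 is 35 -> NB
Op 8: add NC@69 -> ring=[35:NB,69:NC]
Final route key 81: none >= 81, wrap to smallest pos 35 -> NB

Answer: NB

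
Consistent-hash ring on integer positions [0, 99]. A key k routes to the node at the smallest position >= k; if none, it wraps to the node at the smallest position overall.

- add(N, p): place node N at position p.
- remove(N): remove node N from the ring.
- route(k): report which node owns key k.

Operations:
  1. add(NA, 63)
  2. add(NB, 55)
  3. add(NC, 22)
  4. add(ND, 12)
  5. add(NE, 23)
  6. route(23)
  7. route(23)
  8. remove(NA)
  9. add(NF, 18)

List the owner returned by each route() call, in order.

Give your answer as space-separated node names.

Answer: NE NE

Derivation:
Op 1: add NA@63 -> ring=[63:NA]
Op 2: add NB@55 -> ring=[55:NB,63:NA]
Op 3: add NC@22 -> ring=[22:NC,55:NB,63:NA]
Op 4: add ND@12 -> ring=[12:ND,22:NC,55:NB,63:NA]
Op 5: add NE@23 -> ring=[12:ND,22:NC,23:NE,55:NB,63:NA]
Op 6: route key 23: smallest pos >= 23 is 23 -> NE
Op 7: route key 23: smallest pos >= 23 is 23 -> NE
Op 8: remove NA -> ring=[12:ND,22:NC,23:NE,55:NB]
Op 9: add NF@18 -> ring=[12:ND,18:NF,22:NC,23:NE,55:NB]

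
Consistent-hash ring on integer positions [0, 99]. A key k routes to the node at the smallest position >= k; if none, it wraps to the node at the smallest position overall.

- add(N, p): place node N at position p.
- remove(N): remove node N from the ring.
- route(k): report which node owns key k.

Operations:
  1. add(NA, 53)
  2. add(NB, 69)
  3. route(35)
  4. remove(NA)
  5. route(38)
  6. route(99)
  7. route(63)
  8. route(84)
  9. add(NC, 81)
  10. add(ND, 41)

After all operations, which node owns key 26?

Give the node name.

Answer: ND

Derivation:
Op 1: add NA@53 -> ring=[53:NA]
Op 2: add NB@69 -> ring=[53:NA,69:NB]
Op 3: route key 35: smallest pos >= 35 is 53 -> NA
Op 4: remove NA -> ring=[69:NB]
Op 5: route key 38: smallest pos >= 38 is 69 -> NB
Op 6: route key 99: none >= 99, wrap to smallest pos 69 -> NB
Op 7: route key 63: smallest pos >= 63 is 69 -> NB
Op 8: route key 84: none >= 84, wrap to smallest pos 69 -> NB
Op 9: add NC@81 -> ring=[69:NB,81:NC]
Op 10: add ND@41 -> ring=[41:ND,69:NB,81:NC]
Final route key 26: smallest pos >= 26 is 41 -> ND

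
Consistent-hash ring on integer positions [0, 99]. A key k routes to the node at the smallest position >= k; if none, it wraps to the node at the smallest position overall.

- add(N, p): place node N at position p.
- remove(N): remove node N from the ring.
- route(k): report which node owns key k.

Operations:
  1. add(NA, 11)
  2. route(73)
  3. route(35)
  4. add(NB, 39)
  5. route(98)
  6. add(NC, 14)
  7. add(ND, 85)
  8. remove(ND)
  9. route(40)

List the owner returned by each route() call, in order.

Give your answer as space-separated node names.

Op 1: add NA@11 -> ring=[11:NA]
Op 2: route key 73: none >= 73, wrap to smallest pos 11 -> NA
Op 3: route key 35: none >= 35, wrap to smallest pos 11 -> NA
Op 4: add NB@39 -> ring=[11:NA,39:NB]
Op 5: route key 98: none >= 98, wrap to smallest pos 11 -> NA
Op 6: add NC@14 -> ring=[11:NA,14:NC,39:NB]
Op 7: add ND@85 -> ring=[11:NA,14:NC,39:NB,85:ND]
Op 8: remove ND -> ring=[11:NA,14:NC,39:NB]
Op 9: route key 40: none >= 40, wrap to smallest pos 11 -> NA

Answer: NA NA NA NA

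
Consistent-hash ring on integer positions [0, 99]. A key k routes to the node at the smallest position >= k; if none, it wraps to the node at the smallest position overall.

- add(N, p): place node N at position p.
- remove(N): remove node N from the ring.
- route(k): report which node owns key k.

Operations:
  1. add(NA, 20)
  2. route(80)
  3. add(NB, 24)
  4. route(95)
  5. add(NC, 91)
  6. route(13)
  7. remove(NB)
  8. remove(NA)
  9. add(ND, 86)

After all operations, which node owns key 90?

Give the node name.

Answer: NC

Derivation:
Op 1: add NA@20 -> ring=[20:NA]
Op 2: route key 80: none >= 80, wrap to smallest pos 20 -> NA
Op 3: add NB@24 -> ring=[20:NA,24:NB]
Op 4: route key 95: none >= 95, wrap to smallest pos 20 -> NA
Op 5: add NC@91 -> ring=[20:NA,24:NB,91:NC]
Op 6: route key 13: smallest pos >= 13 is 20 -> NA
Op 7: remove NB -> ring=[20:NA,91:NC]
Op 8: remove NA -> ring=[91:NC]
Op 9: add ND@86 -> ring=[86:ND,91:NC]
Final route key 90: smallest pos >= 90 is 91 -> NC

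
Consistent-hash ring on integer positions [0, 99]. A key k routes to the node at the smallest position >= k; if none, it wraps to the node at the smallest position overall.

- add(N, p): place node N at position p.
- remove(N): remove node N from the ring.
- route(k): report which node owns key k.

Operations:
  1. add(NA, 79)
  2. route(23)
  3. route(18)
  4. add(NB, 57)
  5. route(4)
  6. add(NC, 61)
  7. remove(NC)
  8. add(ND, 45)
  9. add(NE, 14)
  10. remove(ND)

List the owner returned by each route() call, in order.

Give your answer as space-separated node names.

Answer: NA NA NB

Derivation:
Op 1: add NA@79 -> ring=[79:NA]
Op 2: route key 23: smallest pos >= 23 is 79 -> NA
Op 3: route key 18: smallest pos >= 18 is 79 -> NA
Op 4: add NB@57 -> ring=[57:NB,79:NA]
Op 5: route key 4: smallest pos >= 4 is 57 -> NB
Op 6: add NC@61 -> ring=[57:NB,61:NC,79:NA]
Op 7: remove NC -> ring=[57:NB,79:NA]
Op 8: add ND@45 -> ring=[45:ND,57:NB,79:NA]
Op 9: add NE@14 -> ring=[14:NE,45:ND,57:NB,79:NA]
Op 10: remove ND -> ring=[14:NE,57:NB,79:NA]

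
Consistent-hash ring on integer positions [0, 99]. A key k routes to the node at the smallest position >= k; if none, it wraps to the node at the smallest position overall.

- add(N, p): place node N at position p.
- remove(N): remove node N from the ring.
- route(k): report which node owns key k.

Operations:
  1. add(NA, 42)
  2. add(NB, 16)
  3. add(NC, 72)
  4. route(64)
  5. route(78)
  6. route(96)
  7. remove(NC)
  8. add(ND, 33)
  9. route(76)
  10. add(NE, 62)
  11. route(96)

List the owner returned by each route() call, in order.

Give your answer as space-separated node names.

Op 1: add NA@42 -> ring=[42:NA]
Op 2: add NB@16 -> ring=[16:NB,42:NA]
Op 3: add NC@72 -> ring=[16:NB,42:NA,72:NC]
Op 4: route key 64: smallest pos >= 64 is 72 -> NC
Op 5: route key 78: none >= 78, wrap to smallest pos 16 -> NB
Op 6: route key 96: none >= 96, wrap to smallest pos 16 -> NB
Op 7: remove NC -> ring=[16:NB,42:NA]
Op 8: add ND@33 -> ring=[16:NB,33:ND,42:NA]
Op 9: route key 76: none >= 76, wrap to smallest pos 16 -> NB
Op 10: add NE@62 -> ring=[16:NB,33:ND,42:NA,62:NE]
Op 11: route key 96: none >= 96, wrap to smallest pos 16 -> NB

Answer: NC NB NB NB NB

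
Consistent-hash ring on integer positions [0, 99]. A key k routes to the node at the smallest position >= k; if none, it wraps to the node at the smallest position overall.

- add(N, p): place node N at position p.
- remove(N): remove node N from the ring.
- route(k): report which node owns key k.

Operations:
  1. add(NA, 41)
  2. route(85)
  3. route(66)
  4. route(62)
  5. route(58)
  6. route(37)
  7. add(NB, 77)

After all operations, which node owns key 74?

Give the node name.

Answer: NB

Derivation:
Op 1: add NA@41 -> ring=[41:NA]
Op 2: route key 85: none >= 85, wrap to smallest pos 41 -> NA
Op 3: route key 66: none >= 66, wrap to smallest pos 41 -> NA
Op 4: route key 62: none >= 62, wrap to smallest pos 41 -> NA
Op 5: route key 58: none >= 58, wrap to smallest pos 41 -> NA
Op 6: route key 37: smallest pos >= 37 is 41 -> NA
Op 7: add NB@77 -> ring=[41:NA,77:NB]
Final route key 74: smallest pos >= 74 is 77 -> NB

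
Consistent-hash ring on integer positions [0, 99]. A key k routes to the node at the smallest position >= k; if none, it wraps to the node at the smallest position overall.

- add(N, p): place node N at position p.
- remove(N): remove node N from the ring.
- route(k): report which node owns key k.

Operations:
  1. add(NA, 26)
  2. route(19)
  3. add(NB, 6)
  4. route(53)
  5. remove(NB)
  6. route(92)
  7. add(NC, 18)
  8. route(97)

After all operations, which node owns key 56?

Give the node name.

Op 1: add NA@26 -> ring=[26:NA]
Op 2: route key 19: smallest pos >= 19 is 26 -> NA
Op 3: add NB@6 -> ring=[6:NB,26:NA]
Op 4: route key 53: none >= 53, wrap to smallest pos 6 -> NB
Op 5: remove NB -> ring=[26:NA]
Op 6: route key 92: none >= 92, wrap to smallest pos 26 -> NA
Op 7: add NC@18 -> ring=[18:NC,26:NA]
Op 8: route key 97: none >= 97, wrap to smallest pos 18 -> NC
Final route key 56: none >= 56, wrap to smallest pos 18 -> NC

Answer: NC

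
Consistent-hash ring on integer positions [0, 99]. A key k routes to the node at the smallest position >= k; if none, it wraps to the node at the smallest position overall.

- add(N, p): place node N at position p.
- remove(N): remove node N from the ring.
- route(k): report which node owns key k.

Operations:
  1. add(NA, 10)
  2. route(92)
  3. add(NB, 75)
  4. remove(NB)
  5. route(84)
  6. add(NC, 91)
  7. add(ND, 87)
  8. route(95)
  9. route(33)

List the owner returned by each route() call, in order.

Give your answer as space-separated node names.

Op 1: add NA@10 -> ring=[10:NA]
Op 2: route key 92: none >= 92, wrap to smallest pos 10 -> NA
Op 3: add NB@75 -> ring=[10:NA,75:NB]
Op 4: remove NB -> ring=[10:NA]
Op 5: route key 84: none >= 84, wrap to smallest pos 10 -> NA
Op 6: add NC@91 -> ring=[10:NA,91:NC]
Op 7: add ND@87 -> ring=[10:NA,87:ND,91:NC]
Op 8: route key 95: none >= 95, wrap to smallest pos 10 -> NA
Op 9: route key 33: smallest pos >= 33 is 87 -> ND

Answer: NA NA NA ND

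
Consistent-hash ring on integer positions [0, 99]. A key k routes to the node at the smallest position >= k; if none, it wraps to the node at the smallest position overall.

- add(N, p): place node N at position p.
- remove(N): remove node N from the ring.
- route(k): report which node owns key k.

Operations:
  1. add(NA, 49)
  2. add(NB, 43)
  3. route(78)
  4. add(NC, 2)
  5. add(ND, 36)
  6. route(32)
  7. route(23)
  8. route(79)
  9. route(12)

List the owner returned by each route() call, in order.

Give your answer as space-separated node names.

Op 1: add NA@49 -> ring=[49:NA]
Op 2: add NB@43 -> ring=[43:NB,49:NA]
Op 3: route key 78: none >= 78, wrap to smallest pos 43 -> NB
Op 4: add NC@2 -> ring=[2:NC,43:NB,49:NA]
Op 5: add ND@36 -> ring=[2:NC,36:ND,43:NB,49:NA]
Op 6: route key 32: smallest pos >= 32 is 36 -> ND
Op 7: route key 23: smallest pos >= 23 is 36 -> ND
Op 8: route key 79: none >= 79, wrap to smallest pos 2 -> NC
Op 9: route key 12: smallest pos >= 12 is 36 -> ND

Answer: NB ND ND NC ND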